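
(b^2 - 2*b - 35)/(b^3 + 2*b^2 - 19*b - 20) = (b - 7)/(b^2 - 3*b - 4)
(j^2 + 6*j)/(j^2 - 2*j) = (j + 6)/(j - 2)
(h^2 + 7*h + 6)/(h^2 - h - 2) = (h + 6)/(h - 2)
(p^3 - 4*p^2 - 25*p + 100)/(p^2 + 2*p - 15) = (p^2 - 9*p + 20)/(p - 3)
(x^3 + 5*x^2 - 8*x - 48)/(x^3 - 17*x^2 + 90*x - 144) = (x^2 + 8*x + 16)/(x^2 - 14*x + 48)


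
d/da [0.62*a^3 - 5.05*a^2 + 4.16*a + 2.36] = 1.86*a^2 - 10.1*a + 4.16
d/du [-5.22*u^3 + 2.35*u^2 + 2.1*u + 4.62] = -15.66*u^2 + 4.7*u + 2.1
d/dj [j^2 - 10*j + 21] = 2*j - 10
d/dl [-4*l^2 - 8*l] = -8*l - 8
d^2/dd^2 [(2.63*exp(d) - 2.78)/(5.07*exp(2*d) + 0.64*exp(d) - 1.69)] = (67.603887*exp(4*d) - 294.372312*exp(3*d) + 108.146142*exp(2*d) - 93.573576*exp(d) + 4.504695)*exp(d)/(130.323843*exp(6*d) + 49.353408*exp(5*d) - 124.093827*exp(4*d) - 32.640128*exp(3*d) + 41.364609*exp(2*d) + 5.483712*exp(d) - 4.826809)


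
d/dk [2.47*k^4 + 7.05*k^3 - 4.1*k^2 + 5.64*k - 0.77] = 9.88*k^3 + 21.15*k^2 - 8.2*k + 5.64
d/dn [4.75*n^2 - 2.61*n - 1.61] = 9.5*n - 2.61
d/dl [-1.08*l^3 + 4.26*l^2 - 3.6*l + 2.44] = -3.24*l^2 + 8.52*l - 3.6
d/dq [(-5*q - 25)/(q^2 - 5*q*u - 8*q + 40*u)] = 5*(-q^2 + 5*q*u + 8*q - 40*u - (q + 5)*(-2*q + 5*u + 8))/(q^2 - 5*q*u - 8*q + 40*u)^2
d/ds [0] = 0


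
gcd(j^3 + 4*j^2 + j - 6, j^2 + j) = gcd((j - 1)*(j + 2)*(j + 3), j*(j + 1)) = 1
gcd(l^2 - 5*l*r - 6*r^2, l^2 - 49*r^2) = 1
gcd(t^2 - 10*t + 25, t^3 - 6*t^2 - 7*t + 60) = t - 5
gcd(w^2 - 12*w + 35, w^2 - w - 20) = w - 5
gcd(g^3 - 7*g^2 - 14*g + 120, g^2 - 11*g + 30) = g^2 - 11*g + 30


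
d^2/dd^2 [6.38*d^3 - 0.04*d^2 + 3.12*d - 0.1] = 38.28*d - 0.08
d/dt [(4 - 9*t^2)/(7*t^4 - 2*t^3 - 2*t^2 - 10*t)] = 2*(63*t^5 - 9*t^4 - 56*t^3 + 57*t^2 + 8*t + 20)/(t^2*(49*t^6 - 28*t^5 - 24*t^4 - 132*t^3 + 44*t^2 + 40*t + 100))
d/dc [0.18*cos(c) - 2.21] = -0.18*sin(c)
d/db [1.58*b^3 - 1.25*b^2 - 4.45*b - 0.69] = 4.74*b^2 - 2.5*b - 4.45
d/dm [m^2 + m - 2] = 2*m + 1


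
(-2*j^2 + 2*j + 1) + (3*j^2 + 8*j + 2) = j^2 + 10*j + 3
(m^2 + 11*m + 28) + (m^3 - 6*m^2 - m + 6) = m^3 - 5*m^2 + 10*m + 34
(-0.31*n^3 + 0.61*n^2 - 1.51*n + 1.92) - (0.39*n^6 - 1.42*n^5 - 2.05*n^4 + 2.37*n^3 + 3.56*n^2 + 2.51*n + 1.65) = -0.39*n^6 + 1.42*n^5 + 2.05*n^4 - 2.68*n^3 - 2.95*n^2 - 4.02*n + 0.27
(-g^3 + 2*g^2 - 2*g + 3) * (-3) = 3*g^3 - 6*g^2 + 6*g - 9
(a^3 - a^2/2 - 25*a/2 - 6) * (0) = 0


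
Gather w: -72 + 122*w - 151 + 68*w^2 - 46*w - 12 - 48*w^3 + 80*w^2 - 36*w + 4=-48*w^3 + 148*w^2 + 40*w - 231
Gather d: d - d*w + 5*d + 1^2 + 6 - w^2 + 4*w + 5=d*(6 - w) - w^2 + 4*w + 12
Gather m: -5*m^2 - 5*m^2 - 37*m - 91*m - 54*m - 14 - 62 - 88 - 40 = -10*m^2 - 182*m - 204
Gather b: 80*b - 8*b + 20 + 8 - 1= 72*b + 27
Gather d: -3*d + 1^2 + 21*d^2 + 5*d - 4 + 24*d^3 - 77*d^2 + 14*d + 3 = 24*d^3 - 56*d^2 + 16*d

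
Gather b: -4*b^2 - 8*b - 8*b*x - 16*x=-4*b^2 + b*(-8*x - 8) - 16*x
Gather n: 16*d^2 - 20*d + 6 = 16*d^2 - 20*d + 6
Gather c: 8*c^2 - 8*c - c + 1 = 8*c^2 - 9*c + 1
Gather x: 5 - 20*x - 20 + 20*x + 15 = 0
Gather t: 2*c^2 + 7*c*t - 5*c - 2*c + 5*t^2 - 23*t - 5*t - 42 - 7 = 2*c^2 - 7*c + 5*t^2 + t*(7*c - 28) - 49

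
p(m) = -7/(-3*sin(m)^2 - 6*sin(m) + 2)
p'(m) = -7*(6*sin(m)*cos(m) + 6*cos(m))/(-3*sin(m)^2 - 6*sin(m) + 2)^2 = -42*(sin(m) + 1)*cos(m)/(3*sin(m)^2 + 6*sin(m) - 2)^2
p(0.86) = 1.64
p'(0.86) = -2.64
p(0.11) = -5.36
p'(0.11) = -27.20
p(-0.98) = -1.42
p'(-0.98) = -0.16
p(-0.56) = -1.61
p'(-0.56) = -0.89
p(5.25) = -1.42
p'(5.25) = -0.12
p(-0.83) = -1.46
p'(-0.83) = -0.32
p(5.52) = -1.48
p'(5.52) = -0.42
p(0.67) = 2.43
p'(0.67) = -6.42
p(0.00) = -3.50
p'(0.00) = -10.50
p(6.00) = -2.03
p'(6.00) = -2.45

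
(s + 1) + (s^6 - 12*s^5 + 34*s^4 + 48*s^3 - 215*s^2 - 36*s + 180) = s^6 - 12*s^5 + 34*s^4 + 48*s^3 - 215*s^2 - 35*s + 181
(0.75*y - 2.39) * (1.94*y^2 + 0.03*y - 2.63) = 1.455*y^3 - 4.6141*y^2 - 2.0442*y + 6.2857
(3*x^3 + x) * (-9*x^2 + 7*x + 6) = -27*x^5 + 21*x^4 + 9*x^3 + 7*x^2 + 6*x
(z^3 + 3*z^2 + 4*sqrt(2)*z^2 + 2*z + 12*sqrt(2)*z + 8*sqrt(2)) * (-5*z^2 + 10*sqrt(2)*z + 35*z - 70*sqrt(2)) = -5*z^5 - 10*sqrt(2)*z^4 + 20*z^4 + 40*sqrt(2)*z^3 + 175*z^3 - 250*z^2 + 190*sqrt(2)*z^2 - 1520*z + 140*sqrt(2)*z - 1120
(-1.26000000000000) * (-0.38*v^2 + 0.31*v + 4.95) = 0.4788*v^2 - 0.3906*v - 6.237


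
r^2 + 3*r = r*(r + 3)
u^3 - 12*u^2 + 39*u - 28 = (u - 7)*(u - 4)*(u - 1)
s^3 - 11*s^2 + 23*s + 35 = (s - 7)*(s - 5)*(s + 1)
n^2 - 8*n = n*(n - 8)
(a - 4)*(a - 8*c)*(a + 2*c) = a^3 - 6*a^2*c - 4*a^2 - 16*a*c^2 + 24*a*c + 64*c^2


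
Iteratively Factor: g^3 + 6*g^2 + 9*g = (g)*(g^2 + 6*g + 9) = g*(g + 3)*(g + 3)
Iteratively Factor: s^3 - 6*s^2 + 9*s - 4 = (s - 1)*(s^2 - 5*s + 4) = (s - 1)^2*(s - 4)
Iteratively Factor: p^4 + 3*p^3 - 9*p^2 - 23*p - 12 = (p + 1)*(p^3 + 2*p^2 - 11*p - 12) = (p + 1)^2*(p^2 + p - 12) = (p + 1)^2*(p + 4)*(p - 3)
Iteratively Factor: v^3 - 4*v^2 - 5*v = (v)*(v^2 - 4*v - 5) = v*(v + 1)*(v - 5)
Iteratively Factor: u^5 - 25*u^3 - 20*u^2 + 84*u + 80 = (u - 5)*(u^4 + 5*u^3 - 20*u - 16) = (u - 5)*(u + 1)*(u^3 + 4*u^2 - 4*u - 16) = (u - 5)*(u + 1)*(u + 2)*(u^2 + 2*u - 8) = (u - 5)*(u - 2)*(u + 1)*(u + 2)*(u + 4)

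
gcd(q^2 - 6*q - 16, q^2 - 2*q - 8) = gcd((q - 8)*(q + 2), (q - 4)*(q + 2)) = q + 2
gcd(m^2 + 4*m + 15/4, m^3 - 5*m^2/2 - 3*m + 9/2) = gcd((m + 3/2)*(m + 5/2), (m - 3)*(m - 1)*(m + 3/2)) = m + 3/2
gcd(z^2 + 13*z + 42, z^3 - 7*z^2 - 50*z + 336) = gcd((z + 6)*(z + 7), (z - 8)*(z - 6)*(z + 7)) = z + 7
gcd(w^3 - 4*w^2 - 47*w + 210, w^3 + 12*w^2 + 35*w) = w + 7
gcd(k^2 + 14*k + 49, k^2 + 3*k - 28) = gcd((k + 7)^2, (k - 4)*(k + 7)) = k + 7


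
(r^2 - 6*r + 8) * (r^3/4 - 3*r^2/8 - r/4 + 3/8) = r^5/4 - 15*r^4/8 + 4*r^3 - 9*r^2/8 - 17*r/4 + 3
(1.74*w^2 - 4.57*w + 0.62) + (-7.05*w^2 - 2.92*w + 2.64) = -5.31*w^2 - 7.49*w + 3.26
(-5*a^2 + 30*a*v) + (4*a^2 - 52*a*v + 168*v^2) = -a^2 - 22*a*v + 168*v^2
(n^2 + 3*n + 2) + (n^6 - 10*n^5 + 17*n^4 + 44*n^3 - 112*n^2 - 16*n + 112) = n^6 - 10*n^5 + 17*n^4 + 44*n^3 - 111*n^2 - 13*n + 114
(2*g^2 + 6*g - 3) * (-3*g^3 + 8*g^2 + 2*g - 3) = -6*g^5 - 2*g^4 + 61*g^3 - 18*g^2 - 24*g + 9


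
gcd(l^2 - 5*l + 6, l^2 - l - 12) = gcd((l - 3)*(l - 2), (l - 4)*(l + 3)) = 1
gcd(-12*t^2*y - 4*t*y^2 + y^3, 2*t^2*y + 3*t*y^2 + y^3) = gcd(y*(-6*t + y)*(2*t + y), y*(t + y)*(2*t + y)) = 2*t*y + y^2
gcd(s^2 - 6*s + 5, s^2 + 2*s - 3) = s - 1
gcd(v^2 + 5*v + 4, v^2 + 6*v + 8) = v + 4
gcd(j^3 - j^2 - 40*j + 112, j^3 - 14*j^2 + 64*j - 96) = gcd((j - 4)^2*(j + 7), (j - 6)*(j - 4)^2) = j^2 - 8*j + 16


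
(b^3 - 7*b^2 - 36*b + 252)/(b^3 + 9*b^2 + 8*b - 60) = (b^2 - 13*b + 42)/(b^2 + 3*b - 10)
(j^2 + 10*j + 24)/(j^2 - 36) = (j + 4)/(j - 6)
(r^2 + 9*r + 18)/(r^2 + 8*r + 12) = (r + 3)/(r + 2)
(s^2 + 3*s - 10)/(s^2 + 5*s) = (s - 2)/s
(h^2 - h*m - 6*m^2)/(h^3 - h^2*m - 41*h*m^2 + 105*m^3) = (h + 2*m)/(h^2 + 2*h*m - 35*m^2)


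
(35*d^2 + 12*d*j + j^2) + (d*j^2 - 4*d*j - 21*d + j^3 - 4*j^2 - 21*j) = 35*d^2 + d*j^2 + 8*d*j - 21*d + j^3 - 3*j^2 - 21*j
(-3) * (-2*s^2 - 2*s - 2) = 6*s^2 + 6*s + 6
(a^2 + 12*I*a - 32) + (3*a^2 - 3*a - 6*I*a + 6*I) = 4*a^2 - 3*a + 6*I*a - 32 + 6*I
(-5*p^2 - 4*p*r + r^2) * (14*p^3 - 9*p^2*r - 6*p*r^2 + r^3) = -70*p^5 - 11*p^4*r + 80*p^3*r^2 + 10*p^2*r^3 - 10*p*r^4 + r^5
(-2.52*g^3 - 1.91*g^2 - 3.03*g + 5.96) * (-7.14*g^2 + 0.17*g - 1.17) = 17.9928*g^5 + 13.209*g^4 + 24.2579*g^3 - 40.8348*g^2 + 4.5583*g - 6.9732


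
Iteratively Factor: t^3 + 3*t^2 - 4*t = (t + 4)*(t^2 - t) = (t - 1)*(t + 4)*(t)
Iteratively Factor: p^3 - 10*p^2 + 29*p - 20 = (p - 4)*(p^2 - 6*p + 5) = (p - 4)*(p - 1)*(p - 5)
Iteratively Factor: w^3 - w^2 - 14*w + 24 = (w - 2)*(w^2 + w - 12) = (w - 2)*(w + 4)*(w - 3)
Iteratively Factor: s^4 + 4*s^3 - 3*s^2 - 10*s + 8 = (s - 1)*(s^3 + 5*s^2 + 2*s - 8) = (s - 1)*(s + 2)*(s^2 + 3*s - 4) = (s - 1)*(s + 2)*(s + 4)*(s - 1)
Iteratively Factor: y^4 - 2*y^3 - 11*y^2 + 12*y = (y + 3)*(y^3 - 5*y^2 + 4*y) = y*(y + 3)*(y^2 - 5*y + 4) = y*(y - 4)*(y + 3)*(y - 1)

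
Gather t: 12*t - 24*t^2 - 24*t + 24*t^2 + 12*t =0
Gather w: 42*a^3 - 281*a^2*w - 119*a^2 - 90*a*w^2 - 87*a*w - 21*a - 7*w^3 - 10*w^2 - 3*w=42*a^3 - 119*a^2 - 21*a - 7*w^3 + w^2*(-90*a - 10) + w*(-281*a^2 - 87*a - 3)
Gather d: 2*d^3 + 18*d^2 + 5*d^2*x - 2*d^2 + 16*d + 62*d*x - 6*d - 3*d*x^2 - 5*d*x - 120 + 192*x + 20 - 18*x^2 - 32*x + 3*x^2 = 2*d^3 + d^2*(5*x + 16) + d*(-3*x^2 + 57*x + 10) - 15*x^2 + 160*x - 100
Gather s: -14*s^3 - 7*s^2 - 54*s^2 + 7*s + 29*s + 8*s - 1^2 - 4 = -14*s^3 - 61*s^2 + 44*s - 5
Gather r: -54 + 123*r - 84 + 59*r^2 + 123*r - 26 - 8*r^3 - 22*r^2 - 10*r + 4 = -8*r^3 + 37*r^2 + 236*r - 160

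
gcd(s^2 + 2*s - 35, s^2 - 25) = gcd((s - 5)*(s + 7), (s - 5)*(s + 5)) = s - 5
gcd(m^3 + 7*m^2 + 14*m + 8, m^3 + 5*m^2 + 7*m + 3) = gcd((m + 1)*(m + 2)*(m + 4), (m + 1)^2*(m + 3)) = m + 1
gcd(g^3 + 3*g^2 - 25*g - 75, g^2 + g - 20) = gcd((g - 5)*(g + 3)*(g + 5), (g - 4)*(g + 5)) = g + 5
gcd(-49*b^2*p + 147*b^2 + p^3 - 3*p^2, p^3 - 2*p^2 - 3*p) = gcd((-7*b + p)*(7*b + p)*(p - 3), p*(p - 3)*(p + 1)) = p - 3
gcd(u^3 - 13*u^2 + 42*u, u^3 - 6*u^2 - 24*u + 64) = 1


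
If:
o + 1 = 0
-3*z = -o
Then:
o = -1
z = -1/3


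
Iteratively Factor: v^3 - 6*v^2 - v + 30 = (v - 5)*(v^2 - v - 6) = (v - 5)*(v - 3)*(v + 2)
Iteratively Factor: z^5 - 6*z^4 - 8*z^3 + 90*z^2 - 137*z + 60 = (z - 1)*(z^4 - 5*z^3 - 13*z^2 + 77*z - 60) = (z - 1)*(z + 4)*(z^3 - 9*z^2 + 23*z - 15) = (z - 3)*(z - 1)*(z + 4)*(z^2 - 6*z + 5) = (z - 5)*(z - 3)*(z - 1)*(z + 4)*(z - 1)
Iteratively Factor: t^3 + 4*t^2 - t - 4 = (t - 1)*(t^2 + 5*t + 4) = (t - 1)*(t + 1)*(t + 4)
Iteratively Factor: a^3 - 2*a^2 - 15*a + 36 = (a - 3)*(a^2 + a - 12) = (a - 3)^2*(a + 4)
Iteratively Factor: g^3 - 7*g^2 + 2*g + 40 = (g + 2)*(g^2 - 9*g + 20) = (g - 4)*(g + 2)*(g - 5)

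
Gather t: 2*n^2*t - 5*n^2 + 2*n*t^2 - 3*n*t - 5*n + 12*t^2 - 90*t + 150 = -5*n^2 - 5*n + t^2*(2*n + 12) + t*(2*n^2 - 3*n - 90) + 150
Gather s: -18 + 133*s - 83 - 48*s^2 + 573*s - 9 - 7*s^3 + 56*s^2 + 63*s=-7*s^3 + 8*s^2 + 769*s - 110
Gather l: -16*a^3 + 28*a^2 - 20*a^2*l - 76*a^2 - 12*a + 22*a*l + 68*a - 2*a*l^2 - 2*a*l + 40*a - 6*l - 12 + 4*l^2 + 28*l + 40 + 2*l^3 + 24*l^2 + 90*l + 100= -16*a^3 - 48*a^2 + 96*a + 2*l^3 + l^2*(28 - 2*a) + l*(-20*a^2 + 20*a + 112) + 128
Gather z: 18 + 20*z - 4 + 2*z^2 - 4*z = 2*z^2 + 16*z + 14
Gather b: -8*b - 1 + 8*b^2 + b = 8*b^2 - 7*b - 1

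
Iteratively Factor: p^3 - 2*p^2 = (p)*(p^2 - 2*p) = p*(p - 2)*(p)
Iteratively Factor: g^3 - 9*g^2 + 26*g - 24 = (g - 3)*(g^2 - 6*g + 8) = (g - 4)*(g - 3)*(g - 2)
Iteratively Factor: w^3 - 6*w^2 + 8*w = (w)*(w^2 - 6*w + 8) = w*(w - 2)*(w - 4)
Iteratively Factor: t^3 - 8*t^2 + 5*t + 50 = (t + 2)*(t^2 - 10*t + 25) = (t - 5)*(t + 2)*(t - 5)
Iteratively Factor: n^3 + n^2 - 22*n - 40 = (n + 4)*(n^2 - 3*n - 10) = (n - 5)*(n + 4)*(n + 2)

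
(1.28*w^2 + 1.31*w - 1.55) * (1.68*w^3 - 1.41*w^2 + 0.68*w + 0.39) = 2.1504*w^5 + 0.396*w^4 - 3.5807*w^3 + 3.5755*w^2 - 0.5431*w - 0.6045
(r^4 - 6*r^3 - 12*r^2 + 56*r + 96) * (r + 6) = r^5 - 48*r^3 - 16*r^2 + 432*r + 576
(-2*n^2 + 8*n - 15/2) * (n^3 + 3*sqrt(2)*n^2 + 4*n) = -2*n^5 - 6*sqrt(2)*n^4 + 8*n^4 - 31*n^3/2 + 24*sqrt(2)*n^3 - 45*sqrt(2)*n^2/2 + 32*n^2 - 30*n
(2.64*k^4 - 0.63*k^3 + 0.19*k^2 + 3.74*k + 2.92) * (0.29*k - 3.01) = 0.7656*k^5 - 8.1291*k^4 + 1.9514*k^3 + 0.5127*k^2 - 10.4106*k - 8.7892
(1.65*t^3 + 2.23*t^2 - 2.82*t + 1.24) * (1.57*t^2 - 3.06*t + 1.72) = 2.5905*t^5 - 1.5479*t^4 - 8.4132*t^3 + 14.4116*t^2 - 8.6448*t + 2.1328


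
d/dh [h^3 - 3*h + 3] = 3*h^2 - 3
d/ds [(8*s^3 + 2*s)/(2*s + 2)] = (8*s^3 + 12*s^2 + 1)/(s^2 + 2*s + 1)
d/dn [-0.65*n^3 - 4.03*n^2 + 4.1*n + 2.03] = -1.95*n^2 - 8.06*n + 4.1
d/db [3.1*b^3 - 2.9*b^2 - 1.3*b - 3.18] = 9.3*b^2 - 5.8*b - 1.3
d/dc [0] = 0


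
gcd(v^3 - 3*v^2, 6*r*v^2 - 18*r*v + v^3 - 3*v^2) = v^2 - 3*v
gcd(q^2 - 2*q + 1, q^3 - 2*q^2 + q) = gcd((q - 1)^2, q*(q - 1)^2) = q^2 - 2*q + 1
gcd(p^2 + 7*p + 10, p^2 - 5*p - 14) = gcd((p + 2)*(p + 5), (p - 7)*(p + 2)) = p + 2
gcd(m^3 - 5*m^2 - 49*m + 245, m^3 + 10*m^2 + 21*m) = m + 7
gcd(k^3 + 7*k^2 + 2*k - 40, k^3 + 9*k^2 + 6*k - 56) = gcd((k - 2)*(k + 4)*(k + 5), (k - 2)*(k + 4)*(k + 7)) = k^2 + 2*k - 8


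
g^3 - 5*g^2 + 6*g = g*(g - 3)*(g - 2)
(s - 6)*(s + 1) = s^2 - 5*s - 6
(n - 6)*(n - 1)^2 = n^3 - 8*n^2 + 13*n - 6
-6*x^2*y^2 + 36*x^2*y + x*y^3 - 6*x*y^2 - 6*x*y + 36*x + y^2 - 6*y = (-6*x + y)*(y - 6)*(x*y + 1)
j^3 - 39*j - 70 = (j - 7)*(j + 2)*(j + 5)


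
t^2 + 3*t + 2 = (t + 1)*(t + 2)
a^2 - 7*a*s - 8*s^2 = (a - 8*s)*(a + s)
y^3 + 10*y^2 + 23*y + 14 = (y + 1)*(y + 2)*(y + 7)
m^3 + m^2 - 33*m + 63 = (m - 3)^2*(m + 7)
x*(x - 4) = x^2 - 4*x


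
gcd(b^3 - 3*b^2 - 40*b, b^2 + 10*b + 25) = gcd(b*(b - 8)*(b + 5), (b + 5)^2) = b + 5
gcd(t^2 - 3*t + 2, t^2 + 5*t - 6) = t - 1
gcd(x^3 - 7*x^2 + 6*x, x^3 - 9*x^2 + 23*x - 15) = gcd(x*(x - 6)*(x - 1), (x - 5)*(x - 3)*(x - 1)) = x - 1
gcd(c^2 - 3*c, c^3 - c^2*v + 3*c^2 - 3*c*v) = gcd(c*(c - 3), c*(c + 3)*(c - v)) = c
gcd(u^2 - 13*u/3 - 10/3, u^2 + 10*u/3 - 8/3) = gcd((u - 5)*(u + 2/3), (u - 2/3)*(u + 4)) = 1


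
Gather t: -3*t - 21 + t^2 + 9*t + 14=t^2 + 6*t - 7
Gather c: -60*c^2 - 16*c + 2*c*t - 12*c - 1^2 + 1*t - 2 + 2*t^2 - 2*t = -60*c^2 + c*(2*t - 28) + 2*t^2 - t - 3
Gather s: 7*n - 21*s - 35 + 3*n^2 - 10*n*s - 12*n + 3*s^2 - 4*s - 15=3*n^2 - 5*n + 3*s^2 + s*(-10*n - 25) - 50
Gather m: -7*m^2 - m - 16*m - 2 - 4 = -7*m^2 - 17*m - 6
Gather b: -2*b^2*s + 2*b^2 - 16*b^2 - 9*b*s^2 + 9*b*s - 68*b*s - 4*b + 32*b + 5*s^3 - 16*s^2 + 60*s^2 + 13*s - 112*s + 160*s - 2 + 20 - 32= b^2*(-2*s - 14) + b*(-9*s^2 - 59*s + 28) + 5*s^3 + 44*s^2 + 61*s - 14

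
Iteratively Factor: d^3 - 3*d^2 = (d - 3)*(d^2) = d*(d - 3)*(d)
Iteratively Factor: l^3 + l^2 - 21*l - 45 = (l + 3)*(l^2 - 2*l - 15) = (l + 3)^2*(l - 5)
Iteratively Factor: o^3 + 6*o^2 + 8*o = (o + 4)*(o^2 + 2*o) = (o + 2)*(o + 4)*(o)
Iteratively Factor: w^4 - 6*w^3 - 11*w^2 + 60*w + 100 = (w + 2)*(w^3 - 8*w^2 + 5*w + 50) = (w - 5)*(w + 2)*(w^2 - 3*w - 10) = (w - 5)*(w + 2)^2*(w - 5)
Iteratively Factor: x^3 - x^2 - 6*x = (x + 2)*(x^2 - 3*x) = (x - 3)*(x + 2)*(x)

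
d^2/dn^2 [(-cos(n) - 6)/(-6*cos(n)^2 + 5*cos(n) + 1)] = (-81*(1 - cos(2*n))^2*cos(n) - 447*(1 - cos(2*n))^2/2 - 565*cos(n) - 781*cos(2*n)/2 + 72*cos(3*n) + 18*cos(5*n) + 1731/2)/((cos(n) - 1)^3*(6*cos(n) + 1)^3)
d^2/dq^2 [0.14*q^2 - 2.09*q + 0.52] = 0.280000000000000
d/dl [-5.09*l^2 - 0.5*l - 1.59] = -10.18*l - 0.5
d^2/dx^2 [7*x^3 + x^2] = 42*x + 2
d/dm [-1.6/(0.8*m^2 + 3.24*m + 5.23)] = (2.56*m + 5.184)/(0.8*m^2 + 3.24*m + 5.23)^2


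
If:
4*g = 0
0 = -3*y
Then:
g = 0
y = 0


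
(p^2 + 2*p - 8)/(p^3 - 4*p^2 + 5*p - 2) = (p + 4)/(p^2 - 2*p + 1)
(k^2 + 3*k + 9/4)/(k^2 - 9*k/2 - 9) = (k + 3/2)/(k - 6)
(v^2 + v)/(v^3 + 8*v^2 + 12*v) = (v + 1)/(v^2 + 8*v + 12)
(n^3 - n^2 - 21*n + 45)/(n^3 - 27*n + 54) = (n + 5)/(n + 6)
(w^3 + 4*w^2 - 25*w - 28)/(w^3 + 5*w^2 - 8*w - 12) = (w^2 + 3*w - 28)/(w^2 + 4*w - 12)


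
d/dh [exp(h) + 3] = exp(h)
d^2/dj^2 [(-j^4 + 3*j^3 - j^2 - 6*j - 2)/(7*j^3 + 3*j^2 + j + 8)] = 4*(-57*j^6 - 393*j^5 - 1014*j^4 - 43*j^3 + 840*j^2 + 663*j + 15)/(343*j^9 + 441*j^8 + 336*j^7 + 1329*j^6 + 1056*j^5 + 561*j^4 + 1489*j^3 + 600*j^2 + 192*j + 512)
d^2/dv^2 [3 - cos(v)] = cos(v)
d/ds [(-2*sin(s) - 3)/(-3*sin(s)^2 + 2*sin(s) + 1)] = 2*(-3*sin(s)^2 - 9*sin(s) + 2)*cos(s)/((sin(s) - 1)^2*(3*sin(s) + 1)^2)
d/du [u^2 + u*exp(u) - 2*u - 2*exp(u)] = u*exp(u) + 2*u - exp(u) - 2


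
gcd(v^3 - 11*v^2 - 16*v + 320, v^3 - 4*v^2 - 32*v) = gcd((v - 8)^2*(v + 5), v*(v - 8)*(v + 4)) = v - 8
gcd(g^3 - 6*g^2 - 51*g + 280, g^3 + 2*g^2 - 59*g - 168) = g^2 - g - 56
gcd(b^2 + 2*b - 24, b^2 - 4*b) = b - 4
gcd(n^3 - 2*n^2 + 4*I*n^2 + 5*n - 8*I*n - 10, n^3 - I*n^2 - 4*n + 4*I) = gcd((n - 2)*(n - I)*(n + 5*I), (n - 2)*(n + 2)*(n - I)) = n^2 + n*(-2 - I) + 2*I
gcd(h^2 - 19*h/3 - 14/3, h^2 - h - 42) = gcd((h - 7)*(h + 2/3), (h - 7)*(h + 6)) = h - 7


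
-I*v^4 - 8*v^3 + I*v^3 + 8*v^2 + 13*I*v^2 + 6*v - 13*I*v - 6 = (v - 6*I)*(v - I)^2*(-I*v + I)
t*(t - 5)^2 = t^3 - 10*t^2 + 25*t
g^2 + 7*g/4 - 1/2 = (g - 1/4)*(g + 2)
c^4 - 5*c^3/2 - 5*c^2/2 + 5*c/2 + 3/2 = (c - 3)*(c - 1)*(c + 1/2)*(c + 1)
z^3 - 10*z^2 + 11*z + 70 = (z - 7)*(z - 5)*(z + 2)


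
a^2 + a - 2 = (a - 1)*(a + 2)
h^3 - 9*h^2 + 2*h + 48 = (h - 8)*(h - 3)*(h + 2)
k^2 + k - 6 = (k - 2)*(k + 3)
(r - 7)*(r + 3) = r^2 - 4*r - 21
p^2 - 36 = (p - 6)*(p + 6)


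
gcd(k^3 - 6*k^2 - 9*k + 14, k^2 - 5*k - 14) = k^2 - 5*k - 14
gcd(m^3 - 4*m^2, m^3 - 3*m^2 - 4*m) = m^2 - 4*m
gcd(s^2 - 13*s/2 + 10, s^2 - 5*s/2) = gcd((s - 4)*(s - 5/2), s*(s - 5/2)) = s - 5/2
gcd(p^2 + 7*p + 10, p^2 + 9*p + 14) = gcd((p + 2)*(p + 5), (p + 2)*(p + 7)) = p + 2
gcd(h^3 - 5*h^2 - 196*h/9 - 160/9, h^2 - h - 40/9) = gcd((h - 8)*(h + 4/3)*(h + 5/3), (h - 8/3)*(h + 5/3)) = h + 5/3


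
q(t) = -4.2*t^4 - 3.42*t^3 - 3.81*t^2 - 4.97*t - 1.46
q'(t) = -16.8*t^3 - 10.26*t^2 - 7.62*t - 4.97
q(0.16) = -2.37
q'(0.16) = -6.52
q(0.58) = -6.77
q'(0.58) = -16.12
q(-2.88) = -226.00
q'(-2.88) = 333.19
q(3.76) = -1095.27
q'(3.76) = -1071.72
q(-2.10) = -57.83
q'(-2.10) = 121.37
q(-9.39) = -30111.33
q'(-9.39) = 13071.26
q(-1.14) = -2.77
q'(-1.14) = 15.27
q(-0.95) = -0.67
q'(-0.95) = 7.41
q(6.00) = -6350.36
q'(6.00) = -4048.85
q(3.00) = -483.20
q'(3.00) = -573.77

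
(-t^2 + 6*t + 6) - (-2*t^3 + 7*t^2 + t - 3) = 2*t^3 - 8*t^2 + 5*t + 9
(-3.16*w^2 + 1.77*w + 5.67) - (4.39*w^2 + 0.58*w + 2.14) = -7.55*w^2 + 1.19*w + 3.53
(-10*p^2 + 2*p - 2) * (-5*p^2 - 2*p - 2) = 50*p^4 + 10*p^3 + 26*p^2 + 4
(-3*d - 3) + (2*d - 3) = -d - 6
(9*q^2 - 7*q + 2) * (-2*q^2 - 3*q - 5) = -18*q^4 - 13*q^3 - 28*q^2 + 29*q - 10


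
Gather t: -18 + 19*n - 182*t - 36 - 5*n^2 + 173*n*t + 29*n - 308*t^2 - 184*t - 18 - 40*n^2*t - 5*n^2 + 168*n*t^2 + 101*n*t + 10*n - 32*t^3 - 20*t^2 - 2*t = -10*n^2 + 58*n - 32*t^3 + t^2*(168*n - 328) + t*(-40*n^2 + 274*n - 368) - 72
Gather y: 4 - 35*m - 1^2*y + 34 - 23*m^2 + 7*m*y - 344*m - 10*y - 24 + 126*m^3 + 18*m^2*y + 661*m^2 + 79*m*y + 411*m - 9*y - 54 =126*m^3 + 638*m^2 + 32*m + y*(18*m^2 + 86*m - 20) - 40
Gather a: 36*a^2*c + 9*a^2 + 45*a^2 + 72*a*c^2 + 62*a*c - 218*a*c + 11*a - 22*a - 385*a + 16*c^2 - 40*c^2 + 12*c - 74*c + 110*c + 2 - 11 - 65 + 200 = a^2*(36*c + 54) + a*(72*c^2 - 156*c - 396) - 24*c^2 + 48*c + 126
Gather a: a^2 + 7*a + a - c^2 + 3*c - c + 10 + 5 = a^2 + 8*a - c^2 + 2*c + 15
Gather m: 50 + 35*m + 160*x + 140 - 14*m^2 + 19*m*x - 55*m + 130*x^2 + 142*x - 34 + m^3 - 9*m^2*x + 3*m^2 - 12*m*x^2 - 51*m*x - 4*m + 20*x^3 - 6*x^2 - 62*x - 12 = m^3 + m^2*(-9*x - 11) + m*(-12*x^2 - 32*x - 24) + 20*x^3 + 124*x^2 + 240*x + 144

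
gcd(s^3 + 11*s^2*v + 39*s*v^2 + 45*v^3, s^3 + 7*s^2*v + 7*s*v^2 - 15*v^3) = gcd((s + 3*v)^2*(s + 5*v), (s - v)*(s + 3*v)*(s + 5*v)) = s^2 + 8*s*v + 15*v^2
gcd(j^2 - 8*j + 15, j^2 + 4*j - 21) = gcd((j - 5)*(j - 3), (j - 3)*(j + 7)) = j - 3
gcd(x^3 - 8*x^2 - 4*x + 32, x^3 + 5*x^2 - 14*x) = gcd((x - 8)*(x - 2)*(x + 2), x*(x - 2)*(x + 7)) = x - 2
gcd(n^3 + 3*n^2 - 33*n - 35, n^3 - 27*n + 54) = 1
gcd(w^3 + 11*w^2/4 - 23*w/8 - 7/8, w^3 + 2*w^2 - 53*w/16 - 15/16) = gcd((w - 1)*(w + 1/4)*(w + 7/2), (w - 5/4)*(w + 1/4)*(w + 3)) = w + 1/4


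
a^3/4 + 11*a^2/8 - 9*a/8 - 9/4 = (a/4 + 1/4)*(a - 3/2)*(a + 6)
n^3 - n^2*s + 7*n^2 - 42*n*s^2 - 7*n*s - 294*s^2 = (n + 7)*(n - 7*s)*(n + 6*s)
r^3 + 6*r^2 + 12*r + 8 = (r + 2)^3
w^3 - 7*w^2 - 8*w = w*(w - 8)*(w + 1)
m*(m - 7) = m^2 - 7*m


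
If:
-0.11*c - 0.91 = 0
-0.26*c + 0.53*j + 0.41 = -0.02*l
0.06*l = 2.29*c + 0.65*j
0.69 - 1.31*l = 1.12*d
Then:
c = -8.27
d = 306.22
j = 5.03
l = -261.28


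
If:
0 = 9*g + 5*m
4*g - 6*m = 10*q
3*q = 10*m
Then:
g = 0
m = 0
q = 0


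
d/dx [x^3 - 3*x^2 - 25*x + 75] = 3*x^2 - 6*x - 25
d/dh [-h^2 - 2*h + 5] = -2*h - 2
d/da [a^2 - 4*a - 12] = 2*a - 4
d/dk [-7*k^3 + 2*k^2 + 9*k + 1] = -21*k^2 + 4*k + 9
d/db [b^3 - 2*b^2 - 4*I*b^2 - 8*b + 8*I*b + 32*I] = 3*b^2 - 4*b - 8*I*b - 8 + 8*I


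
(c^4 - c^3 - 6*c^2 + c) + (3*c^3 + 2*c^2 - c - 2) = c^4 + 2*c^3 - 4*c^2 - 2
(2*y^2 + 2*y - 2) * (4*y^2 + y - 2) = 8*y^4 + 10*y^3 - 10*y^2 - 6*y + 4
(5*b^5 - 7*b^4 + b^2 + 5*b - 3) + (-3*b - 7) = 5*b^5 - 7*b^4 + b^2 + 2*b - 10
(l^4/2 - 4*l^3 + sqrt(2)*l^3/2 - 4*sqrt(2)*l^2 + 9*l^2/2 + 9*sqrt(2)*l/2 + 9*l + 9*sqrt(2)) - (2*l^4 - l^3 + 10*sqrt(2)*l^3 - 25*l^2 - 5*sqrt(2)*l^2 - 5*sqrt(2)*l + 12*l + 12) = -3*l^4/2 - 19*sqrt(2)*l^3/2 - 3*l^3 + sqrt(2)*l^2 + 59*l^2/2 - 3*l + 19*sqrt(2)*l/2 - 12 + 9*sqrt(2)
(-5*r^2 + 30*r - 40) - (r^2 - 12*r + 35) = -6*r^2 + 42*r - 75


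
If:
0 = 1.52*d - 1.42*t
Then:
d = 0.934210526315789*t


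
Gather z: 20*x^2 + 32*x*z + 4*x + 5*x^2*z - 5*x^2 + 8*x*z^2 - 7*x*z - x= 15*x^2 + 8*x*z^2 + 3*x + z*(5*x^2 + 25*x)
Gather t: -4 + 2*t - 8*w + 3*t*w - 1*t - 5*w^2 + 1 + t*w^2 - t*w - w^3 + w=t*(w^2 + 2*w + 1) - w^3 - 5*w^2 - 7*w - 3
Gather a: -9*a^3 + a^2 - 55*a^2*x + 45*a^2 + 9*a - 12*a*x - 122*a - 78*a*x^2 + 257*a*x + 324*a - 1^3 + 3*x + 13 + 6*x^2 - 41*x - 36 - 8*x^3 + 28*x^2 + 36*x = -9*a^3 + a^2*(46 - 55*x) + a*(-78*x^2 + 245*x + 211) - 8*x^3 + 34*x^2 - 2*x - 24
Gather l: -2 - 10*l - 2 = -10*l - 4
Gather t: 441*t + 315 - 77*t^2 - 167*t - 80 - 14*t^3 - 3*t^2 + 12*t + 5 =-14*t^3 - 80*t^2 + 286*t + 240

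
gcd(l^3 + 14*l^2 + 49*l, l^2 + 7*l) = l^2 + 7*l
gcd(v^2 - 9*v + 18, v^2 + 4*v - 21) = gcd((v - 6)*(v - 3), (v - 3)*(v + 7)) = v - 3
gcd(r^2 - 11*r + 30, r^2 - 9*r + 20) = r - 5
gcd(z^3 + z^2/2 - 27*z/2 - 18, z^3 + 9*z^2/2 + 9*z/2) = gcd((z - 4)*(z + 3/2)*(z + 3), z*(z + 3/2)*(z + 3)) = z^2 + 9*z/2 + 9/2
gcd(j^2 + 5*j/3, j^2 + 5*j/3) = j^2 + 5*j/3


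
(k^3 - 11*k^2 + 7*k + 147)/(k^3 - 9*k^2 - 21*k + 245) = (k + 3)/(k + 5)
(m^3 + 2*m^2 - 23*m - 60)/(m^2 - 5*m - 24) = (m^2 - m - 20)/(m - 8)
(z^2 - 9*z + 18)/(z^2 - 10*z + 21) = (z - 6)/(z - 7)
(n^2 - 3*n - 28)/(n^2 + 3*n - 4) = (n - 7)/(n - 1)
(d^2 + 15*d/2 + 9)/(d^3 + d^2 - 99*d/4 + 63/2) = 2*(2*d + 3)/(4*d^2 - 20*d + 21)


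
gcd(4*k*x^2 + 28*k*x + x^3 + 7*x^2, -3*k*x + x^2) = x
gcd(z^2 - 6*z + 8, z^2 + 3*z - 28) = z - 4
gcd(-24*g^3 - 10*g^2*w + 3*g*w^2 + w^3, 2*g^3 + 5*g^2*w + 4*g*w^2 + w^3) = 2*g + w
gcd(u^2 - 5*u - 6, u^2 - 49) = 1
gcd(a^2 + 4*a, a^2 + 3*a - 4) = a + 4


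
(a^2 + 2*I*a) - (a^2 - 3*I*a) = 5*I*a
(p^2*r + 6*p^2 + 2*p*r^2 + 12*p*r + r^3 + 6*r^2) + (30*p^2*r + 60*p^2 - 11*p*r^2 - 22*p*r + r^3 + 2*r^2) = 31*p^2*r + 66*p^2 - 9*p*r^2 - 10*p*r + 2*r^3 + 8*r^2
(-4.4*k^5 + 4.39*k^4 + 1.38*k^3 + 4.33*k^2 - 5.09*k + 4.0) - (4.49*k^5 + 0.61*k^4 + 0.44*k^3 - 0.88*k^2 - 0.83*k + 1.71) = -8.89*k^5 + 3.78*k^4 + 0.94*k^3 + 5.21*k^2 - 4.26*k + 2.29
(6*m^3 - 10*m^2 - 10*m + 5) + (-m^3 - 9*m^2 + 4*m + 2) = 5*m^3 - 19*m^2 - 6*m + 7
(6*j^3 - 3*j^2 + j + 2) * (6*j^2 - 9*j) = 36*j^5 - 72*j^4 + 33*j^3 + 3*j^2 - 18*j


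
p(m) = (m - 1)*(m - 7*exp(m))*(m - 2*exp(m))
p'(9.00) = 15620582309.46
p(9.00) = 7348666393.00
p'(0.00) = -5.00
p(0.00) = -14.00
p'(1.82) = 1184.63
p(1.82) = 357.11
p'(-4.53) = 69.15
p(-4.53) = -115.92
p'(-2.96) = 29.71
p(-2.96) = -40.31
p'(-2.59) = 22.71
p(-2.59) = -30.64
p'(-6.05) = 121.28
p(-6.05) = -258.95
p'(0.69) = 18.21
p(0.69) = -13.56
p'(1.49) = 441.20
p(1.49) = 106.99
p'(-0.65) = -0.44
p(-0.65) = -12.03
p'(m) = (1 - 7*exp(m))*(m - 1)*(m - 2*exp(m)) + (1 - 2*exp(m))*(m - 1)*(m - 7*exp(m)) + (m - 7*exp(m))*(m - 2*exp(m))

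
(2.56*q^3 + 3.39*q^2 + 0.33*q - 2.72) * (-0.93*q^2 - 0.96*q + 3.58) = -2.3808*q^5 - 5.6103*q^4 + 5.6035*q^3 + 14.349*q^2 + 3.7926*q - 9.7376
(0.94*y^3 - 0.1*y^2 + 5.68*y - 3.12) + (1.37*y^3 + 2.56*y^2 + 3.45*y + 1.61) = 2.31*y^3 + 2.46*y^2 + 9.13*y - 1.51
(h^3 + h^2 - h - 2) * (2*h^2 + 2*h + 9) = 2*h^5 + 4*h^4 + 9*h^3 + 3*h^2 - 13*h - 18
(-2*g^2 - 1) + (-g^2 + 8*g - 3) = -3*g^2 + 8*g - 4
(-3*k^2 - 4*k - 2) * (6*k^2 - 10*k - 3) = -18*k^4 + 6*k^3 + 37*k^2 + 32*k + 6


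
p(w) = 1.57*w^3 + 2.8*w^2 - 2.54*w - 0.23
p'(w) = 4.71*w^2 + 5.6*w - 2.54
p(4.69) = 211.41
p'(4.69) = 127.33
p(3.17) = 69.87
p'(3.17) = 62.54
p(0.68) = -0.17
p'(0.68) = 3.45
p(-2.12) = 2.78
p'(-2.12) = 6.76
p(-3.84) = -38.09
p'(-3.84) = 45.41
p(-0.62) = 2.05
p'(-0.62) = -4.20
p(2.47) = 34.24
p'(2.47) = 40.03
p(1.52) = 7.89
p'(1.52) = 16.85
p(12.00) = 3085.45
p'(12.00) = 742.90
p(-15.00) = -4630.88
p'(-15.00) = 973.21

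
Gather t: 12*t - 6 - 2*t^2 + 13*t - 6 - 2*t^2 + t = -4*t^2 + 26*t - 12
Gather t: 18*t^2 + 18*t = 18*t^2 + 18*t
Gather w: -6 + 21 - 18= -3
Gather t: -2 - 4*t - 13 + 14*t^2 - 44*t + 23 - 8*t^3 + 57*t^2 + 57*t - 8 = -8*t^3 + 71*t^2 + 9*t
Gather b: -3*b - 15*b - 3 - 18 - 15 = -18*b - 36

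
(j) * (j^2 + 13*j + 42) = j^3 + 13*j^2 + 42*j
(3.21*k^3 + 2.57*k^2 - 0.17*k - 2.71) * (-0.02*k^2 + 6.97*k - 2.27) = -0.0642*k^5 + 22.3223*k^4 + 10.6296*k^3 - 6.9646*k^2 - 18.5028*k + 6.1517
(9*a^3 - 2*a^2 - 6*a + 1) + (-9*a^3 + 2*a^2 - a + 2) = 3 - 7*a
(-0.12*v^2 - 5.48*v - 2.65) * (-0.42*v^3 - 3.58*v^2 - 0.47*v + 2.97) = 0.0504*v^5 + 2.7312*v^4 + 20.7878*v^3 + 11.7062*v^2 - 15.0301*v - 7.8705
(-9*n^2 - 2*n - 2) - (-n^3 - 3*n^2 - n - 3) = n^3 - 6*n^2 - n + 1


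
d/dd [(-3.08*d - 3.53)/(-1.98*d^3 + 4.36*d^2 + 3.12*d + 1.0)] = (-12.1968*d^3 - 7.5394*d^2 + 30.7816*d + 7.9336)/(3.9204*d^6 - 17.2656*d^5 + 6.6544*d^4 + 23.2464*d^3 + 18.4544*d^2 + 6.24*d + 1.0)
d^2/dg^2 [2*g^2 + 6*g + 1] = 4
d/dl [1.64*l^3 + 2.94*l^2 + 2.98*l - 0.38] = 4.92*l^2 + 5.88*l + 2.98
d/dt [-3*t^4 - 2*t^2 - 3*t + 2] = -12*t^3 - 4*t - 3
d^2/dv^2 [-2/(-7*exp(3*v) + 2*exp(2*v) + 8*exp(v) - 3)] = 2*((-63*exp(2*v) + 8*exp(v) + 8)*(7*exp(3*v) - 2*exp(2*v) - 8*exp(v) + 3) + 2*(-21*exp(2*v) + 4*exp(v) + 8)^2*exp(v))*exp(v)/(7*exp(3*v) - 2*exp(2*v) - 8*exp(v) + 3)^3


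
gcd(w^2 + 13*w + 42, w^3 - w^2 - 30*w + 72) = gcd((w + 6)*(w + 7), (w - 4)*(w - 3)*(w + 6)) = w + 6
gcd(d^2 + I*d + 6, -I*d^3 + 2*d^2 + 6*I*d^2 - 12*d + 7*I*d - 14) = 1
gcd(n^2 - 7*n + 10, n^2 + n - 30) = n - 5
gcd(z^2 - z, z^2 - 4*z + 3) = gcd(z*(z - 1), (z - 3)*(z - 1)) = z - 1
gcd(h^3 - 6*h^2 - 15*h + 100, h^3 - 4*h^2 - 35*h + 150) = h^2 - 10*h + 25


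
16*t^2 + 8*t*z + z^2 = (4*t + z)^2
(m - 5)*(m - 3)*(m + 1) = m^3 - 7*m^2 + 7*m + 15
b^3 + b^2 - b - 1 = (b - 1)*(b + 1)^2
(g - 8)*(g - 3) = g^2 - 11*g + 24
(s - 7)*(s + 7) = s^2 - 49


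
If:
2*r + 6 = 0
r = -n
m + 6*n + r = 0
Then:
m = -15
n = 3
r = -3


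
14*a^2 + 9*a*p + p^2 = (2*a + p)*(7*a + p)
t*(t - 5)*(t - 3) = t^3 - 8*t^2 + 15*t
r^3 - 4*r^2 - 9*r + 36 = (r - 4)*(r - 3)*(r + 3)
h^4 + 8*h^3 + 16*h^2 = h^2*(h + 4)^2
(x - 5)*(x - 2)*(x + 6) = x^3 - x^2 - 32*x + 60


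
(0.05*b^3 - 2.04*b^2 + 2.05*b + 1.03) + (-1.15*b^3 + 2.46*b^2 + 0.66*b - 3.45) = -1.1*b^3 + 0.42*b^2 + 2.71*b - 2.42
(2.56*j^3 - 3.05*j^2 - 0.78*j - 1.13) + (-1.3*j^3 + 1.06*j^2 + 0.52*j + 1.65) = 1.26*j^3 - 1.99*j^2 - 0.26*j + 0.52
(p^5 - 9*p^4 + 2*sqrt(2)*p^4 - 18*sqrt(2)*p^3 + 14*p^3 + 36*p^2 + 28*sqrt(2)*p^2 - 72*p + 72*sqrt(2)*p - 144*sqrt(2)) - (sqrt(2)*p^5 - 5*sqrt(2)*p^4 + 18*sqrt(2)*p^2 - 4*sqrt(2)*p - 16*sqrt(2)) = -sqrt(2)*p^5 + p^5 - 9*p^4 + 7*sqrt(2)*p^4 - 18*sqrt(2)*p^3 + 14*p^3 + 10*sqrt(2)*p^2 + 36*p^2 - 72*p + 76*sqrt(2)*p - 128*sqrt(2)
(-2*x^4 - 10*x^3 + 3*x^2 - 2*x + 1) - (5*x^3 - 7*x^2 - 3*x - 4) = -2*x^4 - 15*x^3 + 10*x^2 + x + 5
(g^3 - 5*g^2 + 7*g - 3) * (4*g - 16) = 4*g^4 - 36*g^3 + 108*g^2 - 124*g + 48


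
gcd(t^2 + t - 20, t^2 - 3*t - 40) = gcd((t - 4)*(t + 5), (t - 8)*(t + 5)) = t + 5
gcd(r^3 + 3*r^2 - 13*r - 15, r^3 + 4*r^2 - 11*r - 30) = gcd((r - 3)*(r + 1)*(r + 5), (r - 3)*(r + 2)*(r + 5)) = r^2 + 2*r - 15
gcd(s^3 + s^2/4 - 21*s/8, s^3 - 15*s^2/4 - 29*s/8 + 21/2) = s^2 + s/4 - 21/8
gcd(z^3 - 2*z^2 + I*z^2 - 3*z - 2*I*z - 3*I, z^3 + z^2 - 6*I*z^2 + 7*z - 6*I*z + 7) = z^2 + z*(1 + I) + I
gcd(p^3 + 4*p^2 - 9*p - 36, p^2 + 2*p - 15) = p - 3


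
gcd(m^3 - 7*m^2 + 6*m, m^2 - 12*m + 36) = m - 6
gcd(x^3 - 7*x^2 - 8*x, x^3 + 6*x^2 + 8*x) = x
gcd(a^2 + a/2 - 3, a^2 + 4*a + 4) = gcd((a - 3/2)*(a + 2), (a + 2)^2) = a + 2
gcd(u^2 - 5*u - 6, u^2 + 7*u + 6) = u + 1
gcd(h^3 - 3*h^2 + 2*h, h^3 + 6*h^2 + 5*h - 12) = h - 1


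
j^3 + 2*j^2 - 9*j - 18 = (j - 3)*(j + 2)*(j + 3)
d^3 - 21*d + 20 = (d - 4)*(d - 1)*(d + 5)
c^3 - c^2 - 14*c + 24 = (c - 3)*(c - 2)*(c + 4)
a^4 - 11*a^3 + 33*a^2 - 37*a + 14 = (a - 7)*(a - 2)*(a - 1)^2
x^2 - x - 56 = (x - 8)*(x + 7)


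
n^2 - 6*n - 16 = (n - 8)*(n + 2)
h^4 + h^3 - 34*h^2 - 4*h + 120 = (h - 5)*(h - 2)*(h + 2)*(h + 6)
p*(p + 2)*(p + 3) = p^3 + 5*p^2 + 6*p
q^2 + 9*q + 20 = (q + 4)*(q + 5)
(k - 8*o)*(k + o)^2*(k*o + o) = k^4*o - 6*k^3*o^2 + k^3*o - 15*k^2*o^3 - 6*k^2*o^2 - 8*k*o^4 - 15*k*o^3 - 8*o^4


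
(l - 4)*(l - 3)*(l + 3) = l^3 - 4*l^2 - 9*l + 36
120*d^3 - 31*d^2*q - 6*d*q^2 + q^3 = (-8*d + q)*(-3*d + q)*(5*d + q)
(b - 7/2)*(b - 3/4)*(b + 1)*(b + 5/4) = b^4 - 2*b^3 - 91*b^2/16 + 19*b/32 + 105/32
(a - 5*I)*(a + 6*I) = a^2 + I*a + 30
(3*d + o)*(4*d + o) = 12*d^2 + 7*d*o + o^2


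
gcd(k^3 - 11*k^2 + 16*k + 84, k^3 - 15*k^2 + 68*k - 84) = k^2 - 13*k + 42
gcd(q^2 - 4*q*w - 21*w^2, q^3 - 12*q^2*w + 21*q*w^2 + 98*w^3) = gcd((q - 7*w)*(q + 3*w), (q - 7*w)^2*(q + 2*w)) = q - 7*w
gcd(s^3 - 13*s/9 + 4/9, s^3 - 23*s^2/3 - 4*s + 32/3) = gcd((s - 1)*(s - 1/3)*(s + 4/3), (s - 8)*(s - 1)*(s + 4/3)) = s^2 + s/3 - 4/3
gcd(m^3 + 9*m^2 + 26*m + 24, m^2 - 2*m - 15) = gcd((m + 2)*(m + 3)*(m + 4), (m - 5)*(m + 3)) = m + 3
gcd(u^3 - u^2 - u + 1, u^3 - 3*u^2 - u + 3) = u^2 - 1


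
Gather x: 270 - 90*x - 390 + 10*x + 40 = -80*x - 80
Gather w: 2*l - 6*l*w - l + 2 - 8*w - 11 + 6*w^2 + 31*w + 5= l + 6*w^2 + w*(23 - 6*l) - 4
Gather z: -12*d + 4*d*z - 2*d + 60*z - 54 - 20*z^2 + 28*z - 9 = -14*d - 20*z^2 + z*(4*d + 88) - 63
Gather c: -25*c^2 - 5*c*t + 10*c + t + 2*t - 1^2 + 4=-25*c^2 + c*(10 - 5*t) + 3*t + 3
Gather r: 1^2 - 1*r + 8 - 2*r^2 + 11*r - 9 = -2*r^2 + 10*r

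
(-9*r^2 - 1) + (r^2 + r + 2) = -8*r^2 + r + 1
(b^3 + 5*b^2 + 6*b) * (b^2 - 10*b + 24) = b^5 - 5*b^4 - 20*b^3 + 60*b^2 + 144*b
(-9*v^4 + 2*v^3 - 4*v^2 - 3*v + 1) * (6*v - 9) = -54*v^5 + 93*v^4 - 42*v^3 + 18*v^2 + 33*v - 9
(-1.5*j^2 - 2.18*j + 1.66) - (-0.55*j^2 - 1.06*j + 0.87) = -0.95*j^2 - 1.12*j + 0.79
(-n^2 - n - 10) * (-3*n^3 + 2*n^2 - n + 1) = 3*n^5 + n^4 + 29*n^3 - 20*n^2 + 9*n - 10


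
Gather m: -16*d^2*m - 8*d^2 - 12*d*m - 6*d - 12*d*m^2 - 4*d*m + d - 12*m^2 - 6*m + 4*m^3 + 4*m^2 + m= -8*d^2 - 5*d + 4*m^3 + m^2*(-12*d - 8) + m*(-16*d^2 - 16*d - 5)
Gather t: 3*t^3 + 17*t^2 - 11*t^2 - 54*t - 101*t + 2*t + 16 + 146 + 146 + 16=3*t^3 + 6*t^2 - 153*t + 324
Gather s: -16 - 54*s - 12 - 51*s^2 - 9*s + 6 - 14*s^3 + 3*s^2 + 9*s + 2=-14*s^3 - 48*s^2 - 54*s - 20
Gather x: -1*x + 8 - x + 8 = 16 - 2*x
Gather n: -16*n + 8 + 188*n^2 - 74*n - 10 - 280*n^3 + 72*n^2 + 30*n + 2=-280*n^3 + 260*n^2 - 60*n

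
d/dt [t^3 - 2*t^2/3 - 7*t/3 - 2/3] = 3*t^2 - 4*t/3 - 7/3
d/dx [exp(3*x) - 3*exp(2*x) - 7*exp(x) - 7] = (3*exp(2*x) - 6*exp(x) - 7)*exp(x)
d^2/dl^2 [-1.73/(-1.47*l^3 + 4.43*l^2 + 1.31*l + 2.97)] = ((15.3278 - 15.2586*l)*(-1.47*l^3 + 4.43*l^2 + 1.31*l + 2.97) - 1.73*(-8.82*l^2 + 17.72*l + 2.62)*(-4.41*l^2 + 8.86*l + 1.31))/(-1.47*l^3 + 4.43*l^2 + 1.31*l + 2.97)^3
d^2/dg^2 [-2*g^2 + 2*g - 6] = -4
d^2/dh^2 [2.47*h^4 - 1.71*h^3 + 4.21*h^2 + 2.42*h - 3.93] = 29.64*h^2 - 10.26*h + 8.42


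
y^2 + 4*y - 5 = (y - 1)*(y + 5)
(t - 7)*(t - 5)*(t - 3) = t^3 - 15*t^2 + 71*t - 105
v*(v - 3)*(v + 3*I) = v^3 - 3*v^2 + 3*I*v^2 - 9*I*v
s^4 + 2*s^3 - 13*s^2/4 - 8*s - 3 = (s - 2)*(s + 1/2)*(s + 3/2)*(s + 2)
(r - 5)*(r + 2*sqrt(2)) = r^2 - 5*r + 2*sqrt(2)*r - 10*sqrt(2)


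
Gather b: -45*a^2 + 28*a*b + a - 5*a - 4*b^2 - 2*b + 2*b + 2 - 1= -45*a^2 + 28*a*b - 4*a - 4*b^2 + 1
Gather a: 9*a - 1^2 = 9*a - 1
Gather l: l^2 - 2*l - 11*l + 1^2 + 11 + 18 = l^2 - 13*l + 30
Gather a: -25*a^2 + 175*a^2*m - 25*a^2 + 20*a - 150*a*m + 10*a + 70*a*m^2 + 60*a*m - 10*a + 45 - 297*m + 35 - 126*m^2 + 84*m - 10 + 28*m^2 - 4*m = a^2*(175*m - 50) + a*(70*m^2 - 90*m + 20) - 98*m^2 - 217*m + 70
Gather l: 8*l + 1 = 8*l + 1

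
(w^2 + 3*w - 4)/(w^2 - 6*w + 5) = (w + 4)/(w - 5)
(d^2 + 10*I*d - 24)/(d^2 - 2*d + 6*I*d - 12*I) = (d + 4*I)/(d - 2)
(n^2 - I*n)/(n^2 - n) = (n - I)/(n - 1)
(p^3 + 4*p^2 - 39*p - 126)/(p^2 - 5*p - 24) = (p^2 + p - 42)/(p - 8)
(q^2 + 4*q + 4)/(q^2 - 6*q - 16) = (q + 2)/(q - 8)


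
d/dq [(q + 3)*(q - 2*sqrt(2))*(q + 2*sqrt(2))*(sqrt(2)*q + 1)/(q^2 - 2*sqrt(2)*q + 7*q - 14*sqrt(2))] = (2*sqrt(2)*q^5 - 11*q^4 + 24*sqrt(2)*q^4 - 122*q^3 + 38*sqrt(2)*q^3 - 191*q^2 - 80*sqrt(2)*q^2 - 84*sqrt(2)*q + 496*q + 64*sqrt(2) + 840)/(q^4 - 4*sqrt(2)*q^3 + 14*q^3 - 56*sqrt(2)*q^2 + 57*q^2 - 196*sqrt(2)*q + 112*q + 392)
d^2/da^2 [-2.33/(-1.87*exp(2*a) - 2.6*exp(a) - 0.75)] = (2.33*(3.74*exp(a) + 2.6)*(7.48*exp(a) + 5.2)*exp(a) - (17.4284*exp(a) + 6.058)*(1.87*exp(2*a) + 2.6*exp(a) + 0.75))*exp(a)/(1.87*exp(2*a) + 2.6*exp(a) + 0.75)^3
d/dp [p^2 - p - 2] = 2*p - 1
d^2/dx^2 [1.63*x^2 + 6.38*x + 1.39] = 3.26000000000000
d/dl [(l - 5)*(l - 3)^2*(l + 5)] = 4*l^3 - 18*l^2 - 32*l + 150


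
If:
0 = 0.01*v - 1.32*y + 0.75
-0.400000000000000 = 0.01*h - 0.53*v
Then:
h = 6996.0*y - 4015.0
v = 132.0*y - 75.0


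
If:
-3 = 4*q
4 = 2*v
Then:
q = -3/4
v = 2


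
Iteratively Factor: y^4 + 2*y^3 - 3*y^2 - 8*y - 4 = (y + 1)*(y^3 + y^2 - 4*y - 4) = (y + 1)^2*(y^2 - 4) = (y - 2)*(y + 1)^2*(y + 2)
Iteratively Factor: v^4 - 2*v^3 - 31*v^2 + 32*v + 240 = (v + 4)*(v^3 - 6*v^2 - 7*v + 60) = (v - 5)*(v + 4)*(v^2 - v - 12) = (v - 5)*(v + 3)*(v + 4)*(v - 4)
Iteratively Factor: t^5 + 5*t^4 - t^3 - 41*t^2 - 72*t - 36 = (t - 3)*(t^4 + 8*t^3 + 23*t^2 + 28*t + 12) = (t - 3)*(t + 2)*(t^3 + 6*t^2 + 11*t + 6) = (t - 3)*(t + 1)*(t + 2)*(t^2 + 5*t + 6) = (t - 3)*(t + 1)*(t + 2)^2*(t + 3)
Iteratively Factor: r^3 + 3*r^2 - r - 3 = (r + 3)*(r^2 - 1) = (r - 1)*(r + 3)*(r + 1)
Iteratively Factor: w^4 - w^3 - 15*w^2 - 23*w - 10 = (w + 1)*(w^3 - 2*w^2 - 13*w - 10) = (w + 1)*(w + 2)*(w^2 - 4*w - 5) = (w - 5)*(w + 1)*(w + 2)*(w + 1)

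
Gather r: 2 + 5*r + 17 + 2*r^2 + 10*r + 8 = 2*r^2 + 15*r + 27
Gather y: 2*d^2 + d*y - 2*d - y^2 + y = 2*d^2 - 2*d - y^2 + y*(d + 1)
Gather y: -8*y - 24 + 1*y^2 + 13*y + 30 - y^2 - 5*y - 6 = 0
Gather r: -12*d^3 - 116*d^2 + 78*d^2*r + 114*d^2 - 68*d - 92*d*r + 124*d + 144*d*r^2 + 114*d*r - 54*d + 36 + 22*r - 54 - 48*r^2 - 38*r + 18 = -12*d^3 - 2*d^2 + 2*d + r^2*(144*d - 48) + r*(78*d^2 + 22*d - 16)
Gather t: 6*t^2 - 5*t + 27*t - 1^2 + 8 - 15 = 6*t^2 + 22*t - 8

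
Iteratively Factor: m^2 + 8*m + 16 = (m + 4)*(m + 4)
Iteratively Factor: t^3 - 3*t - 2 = (t - 2)*(t^2 + 2*t + 1) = (t - 2)*(t + 1)*(t + 1)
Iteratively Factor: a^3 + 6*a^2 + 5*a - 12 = (a - 1)*(a^2 + 7*a + 12) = (a - 1)*(a + 3)*(a + 4)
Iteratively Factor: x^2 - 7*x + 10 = (x - 5)*(x - 2)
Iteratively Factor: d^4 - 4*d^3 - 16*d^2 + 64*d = (d - 4)*(d^3 - 16*d) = (d - 4)*(d + 4)*(d^2 - 4*d) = d*(d - 4)*(d + 4)*(d - 4)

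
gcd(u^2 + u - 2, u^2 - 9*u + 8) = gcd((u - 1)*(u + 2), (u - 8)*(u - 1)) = u - 1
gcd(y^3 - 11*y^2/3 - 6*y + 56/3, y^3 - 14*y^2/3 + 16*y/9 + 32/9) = y - 4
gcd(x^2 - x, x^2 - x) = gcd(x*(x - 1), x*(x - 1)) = x^2 - x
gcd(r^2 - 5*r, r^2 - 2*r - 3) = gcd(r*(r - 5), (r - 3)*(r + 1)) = 1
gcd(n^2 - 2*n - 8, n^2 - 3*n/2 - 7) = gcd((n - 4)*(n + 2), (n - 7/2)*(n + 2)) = n + 2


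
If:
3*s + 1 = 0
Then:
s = -1/3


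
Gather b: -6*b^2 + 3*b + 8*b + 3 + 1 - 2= -6*b^2 + 11*b + 2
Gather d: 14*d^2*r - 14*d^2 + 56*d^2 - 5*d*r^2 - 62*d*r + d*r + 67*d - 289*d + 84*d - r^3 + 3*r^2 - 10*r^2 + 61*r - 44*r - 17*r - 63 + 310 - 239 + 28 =d^2*(14*r + 42) + d*(-5*r^2 - 61*r - 138) - r^3 - 7*r^2 + 36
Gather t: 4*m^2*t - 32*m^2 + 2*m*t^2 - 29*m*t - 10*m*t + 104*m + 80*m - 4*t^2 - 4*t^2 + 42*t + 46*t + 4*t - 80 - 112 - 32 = -32*m^2 + 184*m + t^2*(2*m - 8) + t*(4*m^2 - 39*m + 92) - 224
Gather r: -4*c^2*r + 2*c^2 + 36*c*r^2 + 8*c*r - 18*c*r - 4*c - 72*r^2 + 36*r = 2*c^2 - 4*c + r^2*(36*c - 72) + r*(-4*c^2 - 10*c + 36)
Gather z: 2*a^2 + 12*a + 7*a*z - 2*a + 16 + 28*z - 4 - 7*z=2*a^2 + 10*a + z*(7*a + 21) + 12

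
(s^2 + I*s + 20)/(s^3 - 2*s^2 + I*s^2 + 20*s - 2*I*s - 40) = 1/(s - 2)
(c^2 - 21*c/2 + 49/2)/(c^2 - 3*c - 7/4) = 2*(c - 7)/(2*c + 1)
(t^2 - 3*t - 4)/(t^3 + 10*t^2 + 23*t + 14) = (t - 4)/(t^2 + 9*t + 14)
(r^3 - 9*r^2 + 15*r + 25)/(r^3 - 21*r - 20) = (r - 5)/(r + 4)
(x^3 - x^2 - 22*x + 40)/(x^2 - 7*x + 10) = (x^2 + x - 20)/(x - 5)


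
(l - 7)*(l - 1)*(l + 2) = l^3 - 6*l^2 - 9*l + 14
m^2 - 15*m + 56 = (m - 8)*(m - 7)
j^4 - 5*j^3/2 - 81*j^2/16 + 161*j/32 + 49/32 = (j - 7/2)*(j - 1)*(j + 1/4)*(j + 7/4)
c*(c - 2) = c^2 - 2*c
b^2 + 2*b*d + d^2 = (b + d)^2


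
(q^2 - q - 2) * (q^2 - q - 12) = q^4 - 2*q^3 - 13*q^2 + 14*q + 24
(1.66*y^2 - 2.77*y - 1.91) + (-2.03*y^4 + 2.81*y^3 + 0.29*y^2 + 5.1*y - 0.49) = -2.03*y^4 + 2.81*y^3 + 1.95*y^2 + 2.33*y - 2.4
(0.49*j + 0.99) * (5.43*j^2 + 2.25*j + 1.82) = 2.6607*j^3 + 6.4782*j^2 + 3.1193*j + 1.8018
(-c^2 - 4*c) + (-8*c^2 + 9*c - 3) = -9*c^2 + 5*c - 3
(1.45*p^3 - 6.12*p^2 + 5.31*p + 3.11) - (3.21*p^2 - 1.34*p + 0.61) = 1.45*p^3 - 9.33*p^2 + 6.65*p + 2.5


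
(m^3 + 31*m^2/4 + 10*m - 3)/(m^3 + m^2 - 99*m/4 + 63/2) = (4*m^2 + 7*m - 2)/(4*m^2 - 20*m + 21)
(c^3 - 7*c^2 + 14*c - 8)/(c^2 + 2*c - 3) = (c^2 - 6*c + 8)/(c + 3)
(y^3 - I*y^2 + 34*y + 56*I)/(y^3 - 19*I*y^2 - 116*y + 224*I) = (y^2 + 6*I*y - 8)/(y^2 - 12*I*y - 32)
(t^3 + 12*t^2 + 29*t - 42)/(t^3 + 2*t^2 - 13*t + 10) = (t^2 + 13*t + 42)/(t^2 + 3*t - 10)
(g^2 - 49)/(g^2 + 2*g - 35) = (g - 7)/(g - 5)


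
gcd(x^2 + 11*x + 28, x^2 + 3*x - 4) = x + 4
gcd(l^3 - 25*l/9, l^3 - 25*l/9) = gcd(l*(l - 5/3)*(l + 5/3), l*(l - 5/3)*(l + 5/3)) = l^3 - 25*l/9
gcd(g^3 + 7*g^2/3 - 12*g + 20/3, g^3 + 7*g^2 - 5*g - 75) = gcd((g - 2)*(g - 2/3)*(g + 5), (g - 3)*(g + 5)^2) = g + 5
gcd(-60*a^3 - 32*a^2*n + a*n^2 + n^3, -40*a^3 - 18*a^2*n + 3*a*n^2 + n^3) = 10*a^2 + 7*a*n + n^2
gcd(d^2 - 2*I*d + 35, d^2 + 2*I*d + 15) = d + 5*I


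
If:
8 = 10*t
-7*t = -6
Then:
No Solution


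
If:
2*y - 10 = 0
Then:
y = 5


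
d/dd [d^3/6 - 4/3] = d^2/2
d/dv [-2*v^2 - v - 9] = -4*v - 1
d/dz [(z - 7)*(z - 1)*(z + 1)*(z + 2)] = 4*z^3 - 15*z^2 - 30*z + 5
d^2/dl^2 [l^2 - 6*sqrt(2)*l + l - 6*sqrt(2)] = 2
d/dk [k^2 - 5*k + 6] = 2*k - 5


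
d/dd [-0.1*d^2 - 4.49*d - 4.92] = -0.2*d - 4.49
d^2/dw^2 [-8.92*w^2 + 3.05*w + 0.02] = -17.8400000000000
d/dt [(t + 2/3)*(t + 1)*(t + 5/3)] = 3*t^2 + 20*t/3 + 31/9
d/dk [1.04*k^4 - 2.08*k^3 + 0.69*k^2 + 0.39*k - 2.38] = 4.16*k^3 - 6.24*k^2 + 1.38*k + 0.39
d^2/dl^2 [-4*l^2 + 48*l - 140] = -8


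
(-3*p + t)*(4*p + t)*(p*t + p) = -12*p^3*t - 12*p^3 + p^2*t^2 + p^2*t + p*t^3 + p*t^2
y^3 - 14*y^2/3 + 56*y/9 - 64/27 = (y - 8/3)*(y - 4/3)*(y - 2/3)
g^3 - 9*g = g*(g - 3)*(g + 3)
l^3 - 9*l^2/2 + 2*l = l*(l - 4)*(l - 1/2)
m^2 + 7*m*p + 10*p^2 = (m + 2*p)*(m + 5*p)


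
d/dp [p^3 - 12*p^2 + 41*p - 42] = 3*p^2 - 24*p + 41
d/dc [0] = 0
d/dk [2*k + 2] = 2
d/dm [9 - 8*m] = -8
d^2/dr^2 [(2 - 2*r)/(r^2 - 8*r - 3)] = 4*(4*(r - 4)^2*(r - 1) + 3*(r - 3)*(-r^2 + 8*r + 3))/(-r^2 + 8*r + 3)^3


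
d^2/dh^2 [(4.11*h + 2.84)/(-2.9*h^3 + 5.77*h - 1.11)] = (-(4.11*h + 2.84)*(8.7*h^2 - 5.77)*(17.4*h^2 - 11.54) + (71.514*h^2 + 17.4*h*(4.11*h + 2.84) - 47.4294)*(2.9*h^3 - 5.77*h + 1.11))/(2.9*h^3 - 5.77*h + 1.11)^3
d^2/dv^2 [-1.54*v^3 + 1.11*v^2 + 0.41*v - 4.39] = 2.22 - 9.24*v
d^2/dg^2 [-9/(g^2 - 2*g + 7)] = 18*(g^2 - 2*g - 4*(g - 1)^2 + 7)/(g^2 - 2*g + 7)^3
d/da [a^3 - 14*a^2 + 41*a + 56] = 3*a^2 - 28*a + 41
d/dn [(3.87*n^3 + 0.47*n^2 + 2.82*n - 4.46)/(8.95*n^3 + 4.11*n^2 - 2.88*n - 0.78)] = (-1.4210854715202e-14*n^5 + 11.6992*n^4 - 72.7692*n^3 + 97.7514*n^2 + 35.928*n - 15.0444)/(80.1025*n^6 + 73.569*n^5 - 34.6599*n^4 - 37.6356*n^3 + 1.8828*n^2 + 4.4928*n + 0.6084)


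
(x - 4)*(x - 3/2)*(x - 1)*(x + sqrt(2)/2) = x^4 - 13*x^3/2 + sqrt(2)*x^3/2 - 13*sqrt(2)*x^2/4 + 23*x^2/2 - 6*x + 23*sqrt(2)*x/4 - 3*sqrt(2)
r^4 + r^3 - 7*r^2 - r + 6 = (r - 2)*(r - 1)*(r + 1)*(r + 3)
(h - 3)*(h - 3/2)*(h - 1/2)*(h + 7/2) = h^4 - 3*h^3/2 - 43*h^2/4 + 171*h/8 - 63/8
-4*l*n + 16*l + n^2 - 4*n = (-4*l + n)*(n - 4)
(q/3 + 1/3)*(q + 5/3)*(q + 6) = q^3/3 + 26*q^2/9 + 53*q/9 + 10/3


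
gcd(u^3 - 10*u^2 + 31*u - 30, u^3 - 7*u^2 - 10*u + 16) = 1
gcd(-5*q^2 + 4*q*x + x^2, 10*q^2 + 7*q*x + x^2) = 5*q + x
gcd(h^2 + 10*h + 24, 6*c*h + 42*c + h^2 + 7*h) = 1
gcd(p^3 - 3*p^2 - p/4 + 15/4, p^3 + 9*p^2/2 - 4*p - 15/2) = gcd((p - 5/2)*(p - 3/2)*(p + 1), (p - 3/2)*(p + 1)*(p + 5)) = p^2 - p/2 - 3/2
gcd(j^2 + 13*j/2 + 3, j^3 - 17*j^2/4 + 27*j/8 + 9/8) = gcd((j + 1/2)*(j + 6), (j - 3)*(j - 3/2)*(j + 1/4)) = 1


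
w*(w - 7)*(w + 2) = w^3 - 5*w^2 - 14*w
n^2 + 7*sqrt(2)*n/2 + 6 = (n + 3*sqrt(2)/2)*(n + 2*sqrt(2))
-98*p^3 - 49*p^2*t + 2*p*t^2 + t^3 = (-7*p + t)*(2*p + t)*(7*p + t)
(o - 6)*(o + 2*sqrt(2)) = o^2 - 6*o + 2*sqrt(2)*o - 12*sqrt(2)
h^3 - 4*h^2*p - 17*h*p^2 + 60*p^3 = (h - 5*p)*(h - 3*p)*(h + 4*p)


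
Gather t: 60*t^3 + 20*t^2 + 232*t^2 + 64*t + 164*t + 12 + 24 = 60*t^3 + 252*t^2 + 228*t + 36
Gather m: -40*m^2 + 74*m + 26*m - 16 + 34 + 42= -40*m^2 + 100*m + 60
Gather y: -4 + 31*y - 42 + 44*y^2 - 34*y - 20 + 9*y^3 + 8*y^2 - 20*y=9*y^3 + 52*y^2 - 23*y - 66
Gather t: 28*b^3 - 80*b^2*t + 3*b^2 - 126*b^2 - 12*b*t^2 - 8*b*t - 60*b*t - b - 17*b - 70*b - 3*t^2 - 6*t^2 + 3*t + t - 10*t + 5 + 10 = 28*b^3 - 123*b^2 - 88*b + t^2*(-12*b - 9) + t*(-80*b^2 - 68*b - 6) + 15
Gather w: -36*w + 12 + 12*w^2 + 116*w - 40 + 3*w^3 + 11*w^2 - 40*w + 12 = 3*w^3 + 23*w^2 + 40*w - 16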